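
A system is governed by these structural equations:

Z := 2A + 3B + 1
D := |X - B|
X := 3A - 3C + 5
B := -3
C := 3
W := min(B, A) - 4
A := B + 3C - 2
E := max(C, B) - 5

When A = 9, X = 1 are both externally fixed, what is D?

Under do(A = 9, X = 1), each intervened variable's structural equation is replaced by its fixed value.
D = |X - B|  [with X=1, B=-3]  = 4

4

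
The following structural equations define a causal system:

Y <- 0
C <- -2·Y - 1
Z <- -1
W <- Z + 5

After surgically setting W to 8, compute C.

-1

The intervention breaks the incoming arrows to W: W <- Z + 5 no longer applies, and W = 8.
C is not downstream of the intervention, so its value is determined by the original equations.
C = -2·Y - 1  [with Y=0]  = -1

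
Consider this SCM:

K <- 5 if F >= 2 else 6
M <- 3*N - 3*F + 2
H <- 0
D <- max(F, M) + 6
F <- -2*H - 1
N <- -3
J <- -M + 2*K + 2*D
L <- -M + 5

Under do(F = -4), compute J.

29

The intervention breaks the incoming arrows to F: F <- -2*H - 1 no longer applies, and F = -4.
M = 3*N - 3*F + 2  [with N=-3, F=-4]  = 5
D = max(F, M) + 6  [with F=-4, M=5]  = 11
K = 5 if F >= 2 else 6  [with F=-4]  = 6
J = -M + 2*K + 2*D  [with M=5, K=6, D=11]  = 29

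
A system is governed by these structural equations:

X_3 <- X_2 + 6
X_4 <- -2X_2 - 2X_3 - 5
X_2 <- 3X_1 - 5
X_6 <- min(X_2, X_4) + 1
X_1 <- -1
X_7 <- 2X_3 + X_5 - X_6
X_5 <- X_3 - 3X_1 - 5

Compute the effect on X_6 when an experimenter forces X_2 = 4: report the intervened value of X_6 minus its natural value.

Under do(X_2=4), the mechanism X_2 <- 3X_1 - 5 is discarded; X_2 is fixed at 4.
X_3 = X_2 + 6  [with X_2=4]  = 10
X_4 = -2X_2 - 2X_3 - 5  [with X_2=4, X_3=10]  = -33
X_6 = min(X_2, X_4) + 1  [with X_2=4, X_4=-33]  = -32
Without intervention: X_2 = 3X_1 - 5  [with X_1=-1]  = -8; X_3 = X_2 + 6  [with X_2=-8]  = -2; X_4 = -2X_2 - 2X_3 - 5  [with X_2=-8, X_3=-2]  = 15; X_6 = min(X_2, X_4) + 1  [with X_2=-8, X_4=15]  = -7.
Change = -32 − (-7) = -25.

-25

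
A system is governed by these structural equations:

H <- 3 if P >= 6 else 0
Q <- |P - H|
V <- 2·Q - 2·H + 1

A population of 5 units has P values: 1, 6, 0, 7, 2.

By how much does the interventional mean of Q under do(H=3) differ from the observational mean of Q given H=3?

do(H=3) breaks H's dependence on P. With H=3 fixed, Q across the units is 2, 3, 3, 4, 1, mean 2.6.
E[Q|H=3] averages over only the 2 units with H=3 (P = 6, 7): Q = 3, 4, mean 3.5.
Difference = 2.6 − 3.5 = -0.9.

-0.9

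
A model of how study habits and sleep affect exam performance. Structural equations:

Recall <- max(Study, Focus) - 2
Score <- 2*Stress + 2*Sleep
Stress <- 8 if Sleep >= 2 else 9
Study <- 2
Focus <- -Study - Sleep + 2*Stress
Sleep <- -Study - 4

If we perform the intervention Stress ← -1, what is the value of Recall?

0

The intervention breaks the incoming arrows to Stress: Stress <- 8 if Sleep >= 2 else 9 no longer applies, and Stress = -1.
Sleep = -Study - 4  [with Study=2]  = -6
Focus = -Study - Sleep + 2*Stress  [with Study=2, Sleep=-6, Stress=-1]  = 2
Recall = max(Study, Focus) - 2  [with Study=2, Focus=2]  = 0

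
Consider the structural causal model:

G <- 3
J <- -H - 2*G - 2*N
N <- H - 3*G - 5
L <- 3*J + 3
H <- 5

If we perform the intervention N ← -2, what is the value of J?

The intervention breaks the incoming arrows to N: N <- H - 3*G - 5 no longer applies, and N = -2.
J = -H - 2*G - 2*N  [with H=5, G=3, N=-2]  = -7

-7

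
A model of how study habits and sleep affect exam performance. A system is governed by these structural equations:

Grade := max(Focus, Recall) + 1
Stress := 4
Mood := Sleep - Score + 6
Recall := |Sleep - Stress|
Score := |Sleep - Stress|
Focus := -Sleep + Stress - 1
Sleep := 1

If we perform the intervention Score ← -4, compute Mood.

11

Intervening sets Score = -4 and removes its equation (Score := |Sleep - Stress|).
Mood = Sleep - Score + 6  [with Sleep=1, Score=-4]  = 11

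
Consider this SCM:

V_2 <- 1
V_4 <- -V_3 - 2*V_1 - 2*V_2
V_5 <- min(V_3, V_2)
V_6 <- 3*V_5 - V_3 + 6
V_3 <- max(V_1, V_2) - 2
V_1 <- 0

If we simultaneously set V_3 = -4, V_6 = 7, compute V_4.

Setting V_3 = -4, V_6 = 7 by intervention discards those variables' equations.
V_4 = -V_3 - 2*V_1 - 2*V_2  [with V_3=-4, V_1=0, V_2=1]  = 2

2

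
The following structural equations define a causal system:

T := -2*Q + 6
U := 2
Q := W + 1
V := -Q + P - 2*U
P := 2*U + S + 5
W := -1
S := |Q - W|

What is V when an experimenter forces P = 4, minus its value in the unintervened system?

-6

Intervening sets P = 4 and removes its equation (P := 2*U + S + 5).
Q = W + 1  [with W=-1]  = 0
V = -Q + P - 2*U  [with Q=0, P=4, U=2]  = 0
Without intervention: Q = W + 1  [with W=-1]  = 0; S = |Q - W|  [with Q=0, W=-1]  = 1; P = 2*U + S + 5  [with U=2, S=1]  = 10; V = -Q + P - 2*U  [with Q=0, P=10, U=2]  = 6.
Change = 0 − 6 = -6.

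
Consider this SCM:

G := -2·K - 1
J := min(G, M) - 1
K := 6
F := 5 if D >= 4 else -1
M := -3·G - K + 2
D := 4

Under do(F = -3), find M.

Intervening sets F = -3 and removes its equation (F := 5 if D >= 4 else -1).
No directed path runs from F to M, so M keeps its natural value.
G = -2·K - 1  [with K=6]  = -13
M = -3·G - K + 2  [with G=-13, K=6]  = 35

35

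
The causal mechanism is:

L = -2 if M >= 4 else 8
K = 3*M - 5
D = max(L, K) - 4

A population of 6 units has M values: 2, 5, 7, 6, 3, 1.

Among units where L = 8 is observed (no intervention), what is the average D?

4

Observing L=8 restricts to units where L's equation naturally yields 8: M ∈ {2, 3, 1}. In that subpopulation D = 4, 4, 4, mean 4.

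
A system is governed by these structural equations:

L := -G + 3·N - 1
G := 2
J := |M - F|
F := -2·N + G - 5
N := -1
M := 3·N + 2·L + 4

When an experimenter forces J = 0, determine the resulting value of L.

do(J=0) replaces the equation J := |M - F| with the constant J = 0.
L is not downstream of the intervention, so its value is determined by the original equations.
L = -G + 3·N - 1  [with G=2, N=-1]  = -6

-6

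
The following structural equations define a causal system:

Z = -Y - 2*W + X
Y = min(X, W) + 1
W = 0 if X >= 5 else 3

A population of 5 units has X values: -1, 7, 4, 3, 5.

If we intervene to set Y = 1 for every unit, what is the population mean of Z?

do(Y=1) breaks Y's dependence on X. With Y=1 fixed, Z across the units is -8, 6, -3, -4, 4, mean -1.

-1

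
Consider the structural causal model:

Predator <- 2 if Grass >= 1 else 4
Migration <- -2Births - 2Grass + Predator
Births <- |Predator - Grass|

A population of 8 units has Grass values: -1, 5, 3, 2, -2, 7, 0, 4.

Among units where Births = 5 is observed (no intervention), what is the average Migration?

-13

E[Migration|Births=5] averages over only the 2 units with Births=5 (Grass = -1, 7): Migration = -4, -22, mean -13.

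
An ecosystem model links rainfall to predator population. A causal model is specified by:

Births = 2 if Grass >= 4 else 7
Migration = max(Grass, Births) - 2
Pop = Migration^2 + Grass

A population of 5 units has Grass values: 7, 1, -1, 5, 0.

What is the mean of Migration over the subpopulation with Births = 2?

Conditioning on Births=2 selects the 2 unit(s) with Grass ∈ {7, 5}. Their Migration values: 5, 3. Mean = 4.

4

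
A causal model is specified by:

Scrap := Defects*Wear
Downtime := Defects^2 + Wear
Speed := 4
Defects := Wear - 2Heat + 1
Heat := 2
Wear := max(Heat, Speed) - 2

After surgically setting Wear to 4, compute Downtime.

The intervention breaks the incoming arrows to Wear: Wear := max(Heat, Speed) - 2 no longer applies, and Wear = 4.
Defects = Wear - 2Heat + 1  [with Wear=4, Heat=2]  = 1
Downtime = Defects^2 + Wear  [with Defects=1, Wear=4]  = 5

5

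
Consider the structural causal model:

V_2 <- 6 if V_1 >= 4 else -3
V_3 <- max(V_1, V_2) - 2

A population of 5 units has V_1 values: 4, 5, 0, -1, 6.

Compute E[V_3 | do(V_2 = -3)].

do(V_2=-3) breaks V_2's dependence on V_1. With V_2=-3 fixed, V_3 across the units is 2, 3, -2, -3, 4, mean 0.8.

0.8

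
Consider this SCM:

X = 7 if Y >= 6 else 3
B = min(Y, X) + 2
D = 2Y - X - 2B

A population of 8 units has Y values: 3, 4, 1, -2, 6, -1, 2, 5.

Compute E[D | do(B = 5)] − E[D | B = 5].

The intervention sets B=5 in all 8 units regardless of Y. Recomputing D per unit gives -7, -5, -11, -17, -5, -15, -9, -3; average -9.
Observing B=5 restricts to units where B's equation naturally yields 5: Y ∈ {3, 4, 5}. In that subpopulation D = -7, -5, -3, mean -5.
Difference = -9 − (-5) = -4.

-4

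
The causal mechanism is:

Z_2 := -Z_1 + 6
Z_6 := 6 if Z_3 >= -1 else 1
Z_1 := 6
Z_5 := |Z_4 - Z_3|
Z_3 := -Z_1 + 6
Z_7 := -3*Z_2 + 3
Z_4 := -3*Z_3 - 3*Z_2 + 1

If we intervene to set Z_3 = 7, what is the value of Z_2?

Under do(Z_3=7), the mechanism Z_3 := -Z_1 + 6 is discarded; Z_3 is fixed at 7.
Since Z_2 is not a descendant of the intervened variable, it is unaffected.
Z_2 = -Z_1 + 6  [with Z_1=6]  = 0

0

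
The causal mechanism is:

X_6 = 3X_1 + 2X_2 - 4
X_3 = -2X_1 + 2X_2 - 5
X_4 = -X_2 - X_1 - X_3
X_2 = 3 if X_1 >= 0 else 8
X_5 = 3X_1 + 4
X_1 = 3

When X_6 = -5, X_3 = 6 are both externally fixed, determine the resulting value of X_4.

-12

Under do(X_6 = -5, X_3 = 6), each intervened variable's structural equation is replaced by its fixed value.
X_2 = 3 if X_1 >= 0 else 8  [with X_1=3]  = 3
X_4 = -X_2 - X_1 - X_3  [with X_2=3, X_1=3, X_3=6]  = -12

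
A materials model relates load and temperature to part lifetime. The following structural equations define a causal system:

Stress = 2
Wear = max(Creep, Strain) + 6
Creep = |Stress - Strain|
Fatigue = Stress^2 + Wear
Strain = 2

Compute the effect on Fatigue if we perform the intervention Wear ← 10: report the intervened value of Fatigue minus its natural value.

Intervening sets Wear = 10 and removes its equation (Wear = max(Creep, Strain) + 6).
Fatigue = Stress^2 + Wear  [with Stress=2, Wear=10]  = 14
Without intervention: Creep = |Stress - Strain|  [with Stress=2, Strain=2]  = 0; Wear = max(Creep, Strain) + 6  [with Creep=0, Strain=2]  = 8; Fatigue = Stress^2 + Wear  [with Stress=2, Wear=8]  = 12.
Change = 14 − 12 = 2.

2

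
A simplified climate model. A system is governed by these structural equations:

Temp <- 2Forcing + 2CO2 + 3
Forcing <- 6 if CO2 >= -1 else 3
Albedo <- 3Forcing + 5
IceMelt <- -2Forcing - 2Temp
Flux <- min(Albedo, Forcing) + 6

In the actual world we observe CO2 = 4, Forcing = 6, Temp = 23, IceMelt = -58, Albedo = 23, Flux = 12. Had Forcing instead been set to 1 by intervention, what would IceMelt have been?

Under do(Forcing=1), the mechanism Forcing <- 6 if CO2 >= -1 else 3 is discarded; Forcing is fixed at 1.
Temp = 2Forcing + 2CO2 + 3  [with Forcing=1, CO2=4]  = 13
IceMelt = -2Forcing - 2Temp  [with Forcing=1, Temp=13]  = -28

-28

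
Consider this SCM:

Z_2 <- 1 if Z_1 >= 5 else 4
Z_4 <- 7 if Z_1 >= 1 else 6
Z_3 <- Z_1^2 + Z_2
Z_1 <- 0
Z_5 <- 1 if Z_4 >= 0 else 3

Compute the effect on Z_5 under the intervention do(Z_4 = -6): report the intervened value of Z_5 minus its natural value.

2

Intervening sets Z_4 = -6 and removes its equation (Z_4 <- 7 if Z_1 >= 1 else 6).
Z_5 = 1 if Z_4 >= 0 else 3  [with Z_4=-6]  = 3
Without intervention: Z_4 = 7 if Z_1 >= 1 else 6  [with Z_1=0]  = 6; Z_5 = 1 if Z_4 >= 0 else 3  [with Z_4=6]  = 1.
Change = 3 − 1 = 2.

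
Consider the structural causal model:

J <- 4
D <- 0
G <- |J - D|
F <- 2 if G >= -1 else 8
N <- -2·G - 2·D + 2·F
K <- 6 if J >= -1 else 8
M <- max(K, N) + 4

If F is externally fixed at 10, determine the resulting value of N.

Intervening sets F = 10 and removes its equation (F <- 2 if G >= -1 else 8).
G = |J - D|  [with J=4, D=0]  = 4
N = -2·G - 2·D + 2·F  [with G=4, D=0, F=10]  = 12

12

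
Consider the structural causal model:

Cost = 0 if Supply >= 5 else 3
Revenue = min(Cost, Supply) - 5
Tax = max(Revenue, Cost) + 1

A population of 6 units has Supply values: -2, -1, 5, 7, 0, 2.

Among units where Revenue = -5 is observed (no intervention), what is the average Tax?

2

E[Tax|Revenue=-5] averages over only the 3 units with Revenue=-5 (Supply = 5, 7, 0): Tax = 1, 1, 4, mean 2.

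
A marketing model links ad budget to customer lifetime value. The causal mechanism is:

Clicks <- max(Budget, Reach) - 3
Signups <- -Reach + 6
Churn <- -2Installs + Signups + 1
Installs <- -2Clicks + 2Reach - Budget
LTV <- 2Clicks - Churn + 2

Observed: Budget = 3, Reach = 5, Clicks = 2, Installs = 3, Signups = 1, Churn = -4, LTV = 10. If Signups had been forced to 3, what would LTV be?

8

Under do(Signups=3), the mechanism Signups <- -Reach + 6 is discarded; Signups is fixed at 3.
Clicks = max(Budget, Reach) - 3  [with Budget=3, Reach=5]  = 2
Installs = -2Clicks + 2Reach - Budget  [with Clicks=2, Reach=5, Budget=3]  = 3
Churn = -2Installs + Signups + 1  [with Installs=3, Signups=3]  = -2
LTV = 2Clicks - Churn + 2  [with Clicks=2, Churn=-2]  = 8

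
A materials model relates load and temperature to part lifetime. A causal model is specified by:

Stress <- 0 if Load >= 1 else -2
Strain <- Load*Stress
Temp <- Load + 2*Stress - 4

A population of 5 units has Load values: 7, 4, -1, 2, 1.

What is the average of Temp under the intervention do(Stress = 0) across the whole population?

do(Stress=0) breaks Stress's dependence on Load. With Stress=0 fixed, Temp across the units is 3, 0, -5, -2, -3, mean -1.4.

-1.4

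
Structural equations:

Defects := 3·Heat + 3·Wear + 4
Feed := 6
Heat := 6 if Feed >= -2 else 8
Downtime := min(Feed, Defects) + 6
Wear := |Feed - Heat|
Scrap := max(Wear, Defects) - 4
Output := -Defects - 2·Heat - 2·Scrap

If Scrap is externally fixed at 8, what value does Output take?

-50

The intervention breaks the incoming arrows to Scrap: Scrap := max(Wear, Defects) - 4 no longer applies, and Scrap = 8.
Heat = 6 if Feed >= -2 else 8  [with Feed=6]  = 6
Wear = |Feed - Heat|  [with Feed=6, Heat=6]  = 0
Defects = 3·Heat + 3·Wear + 4  [with Heat=6, Wear=0]  = 22
Output = -Defects - 2·Heat - 2·Scrap  [with Defects=22, Heat=6, Scrap=8]  = -50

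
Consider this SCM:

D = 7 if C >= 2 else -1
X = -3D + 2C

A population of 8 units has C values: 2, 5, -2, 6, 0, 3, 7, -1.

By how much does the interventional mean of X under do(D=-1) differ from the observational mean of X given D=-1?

7

do(D=-1) breaks D's dependence on C. With D=-1 fixed, X across the units is 7, 13, -1, 15, 3, 9, 17, 1, mean 8.
E[X|D=-1] averages over only the 3 units with D=-1 (C = -2, 0, -1): X = -1, 3, 1, mean 1.
Difference = 8 − 1 = 7.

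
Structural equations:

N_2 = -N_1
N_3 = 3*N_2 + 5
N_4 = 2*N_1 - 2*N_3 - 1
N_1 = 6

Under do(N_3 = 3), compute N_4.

The intervention breaks the incoming arrows to N_3: N_3 = 3*N_2 + 5 no longer applies, and N_3 = 3.
N_4 = 2*N_1 - 2*N_3 - 1  [with N_1=6, N_3=3]  = 5

5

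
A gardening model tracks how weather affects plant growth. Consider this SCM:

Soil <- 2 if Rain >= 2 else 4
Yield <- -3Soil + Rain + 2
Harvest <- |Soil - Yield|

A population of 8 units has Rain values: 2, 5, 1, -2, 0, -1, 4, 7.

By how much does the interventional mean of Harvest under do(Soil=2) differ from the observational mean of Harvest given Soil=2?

do(Soil=2) breaks Soil's dependence on Rain. With Soil=2 fixed, Harvest across the units is 4, 1, 5, 8, 6, 7, 2, 1, mean 4.25.
Conditioning on Soil=2 selects the 4 unit(s) with Rain ∈ {2, 5, 4, 7}. Their Harvest values: 4, 1, 2, 1. Mean = 2.
Difference = 4.25 − 2 = 2.25.

2.25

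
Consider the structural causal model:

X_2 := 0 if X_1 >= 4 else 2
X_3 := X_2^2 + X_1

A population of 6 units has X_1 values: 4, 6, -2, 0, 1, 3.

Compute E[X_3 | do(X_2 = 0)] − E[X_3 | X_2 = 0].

-3

The intervention sets X_2=0 in all 6 units regardless of X_1. Recomputing X_3 per unit gives 4, 6, -2, 0, 1, 3; average 2.
E[X_3|X_2=0] averages over only the 2 units with X_2=0 (X_1 = 4, 6): X_3 = 4, 6, mean 5.
Difference = 2 − 5 = -3.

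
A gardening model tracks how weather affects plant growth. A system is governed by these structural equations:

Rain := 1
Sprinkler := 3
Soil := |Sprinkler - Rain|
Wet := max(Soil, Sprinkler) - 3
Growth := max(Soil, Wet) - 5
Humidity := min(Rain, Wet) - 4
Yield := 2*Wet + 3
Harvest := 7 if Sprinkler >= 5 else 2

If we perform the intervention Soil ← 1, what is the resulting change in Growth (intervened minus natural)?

-1

do(Soil=1) replaces the equation Soil := |Sprinkler - Rain| with the constant Soil = 1.
Wet = max(Soil, Sprinkler) - 3  [with Soil=1, Sprinkler=3]  = 0
Growth = max(Soil, Wet) - 5  [with Soil=1, Wet=0]  = -4
Without intervention: Soil = |Sprinkler - Rain|  [with Sprinkler=3, Rain=1]  = 2; Wet = max(Soil, Sprinkler) - 3  [with Soil=2, Sprinkler=3]  = 0; Growth = max(Soil, Wet) - 5  [with Soil=2, Wet=0]  = -3.
Change = -4 − (-3) = -1.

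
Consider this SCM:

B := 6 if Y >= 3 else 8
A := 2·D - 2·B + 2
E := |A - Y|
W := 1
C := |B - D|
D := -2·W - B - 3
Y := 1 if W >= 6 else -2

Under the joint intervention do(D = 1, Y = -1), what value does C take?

Under do(D = 1, Y = -1), each intervened variable's structural equation is replaced by its fixed value.
B = 6 if Y >= 3 else 8  [with Y=-1]  = 8
C = |B - D|  [with B=8, D=1]  = 7

7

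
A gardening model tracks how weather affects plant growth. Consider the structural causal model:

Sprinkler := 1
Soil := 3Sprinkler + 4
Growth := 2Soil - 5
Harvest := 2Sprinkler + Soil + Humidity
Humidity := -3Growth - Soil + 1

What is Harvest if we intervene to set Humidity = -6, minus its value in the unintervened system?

27

Intervening sets Humidity = -6 and removes its equation (Humidity := -3Growth - Soil + 1).
Soil = 3Sprinkler + 4  [with Sprinkler=1]  = 7
Harvest = 2Sprinkler + Soil + Humidity  [with Sprinkler=1, Soil=7, Humidity=-6]  = 3
Without intervention: Soil = 3Sprinkler + 4  [with Sprinkler=1]  = 7; Growth = 2Soil - 5  [with Soil=7]  = 9; Humidity = -3Growth - Soil + 1  [with Growth=9, Soil=7]  = -33; Harvest = 2Sprinkler + Soil + Humidity  [with Sprinkler=1, Soil=7, Humidity=-33]  = -24.
Change = 3 − (-24) = 27.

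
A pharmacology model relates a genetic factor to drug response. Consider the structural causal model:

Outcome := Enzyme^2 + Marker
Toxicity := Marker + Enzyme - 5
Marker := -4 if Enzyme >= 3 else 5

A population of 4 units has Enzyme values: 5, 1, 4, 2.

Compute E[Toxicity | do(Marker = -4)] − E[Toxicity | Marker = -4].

-1.5

The intervention sets Marker=-4 in all 4 units regardless of Enzyme. Recomputing Toxicity per unit gives -4, -8, -5, -7; average -6.
Conditioning on Marker=-4 selects the 2 unit(s) with Enzyme ∈ {5, 4}. Their Toxicity values: -4, -5. Mean = -4.5.
Difference = -6 − (-4.5) = -1.5.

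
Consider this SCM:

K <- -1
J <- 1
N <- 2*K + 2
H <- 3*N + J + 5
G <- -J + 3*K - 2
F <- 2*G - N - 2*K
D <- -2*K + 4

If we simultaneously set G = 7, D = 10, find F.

16

Under do(G = 7, D = 10), each intervened variable's structural equation is replaced by its fixed value.
N = 2*K + 2  [with K=-1]  = 0
F = 2*G - N - 2*K  [with G=7, N=0, K=-1]  = 16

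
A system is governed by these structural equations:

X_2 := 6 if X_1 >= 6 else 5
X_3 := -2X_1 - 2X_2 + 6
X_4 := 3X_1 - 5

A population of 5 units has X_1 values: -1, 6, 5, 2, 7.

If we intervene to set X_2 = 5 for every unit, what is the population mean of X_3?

do(X_2=5) breaks X_2's dependence on X_1. With X_2=5 fixed, X_3 across the units is -2, -16, -14, -8, -18, mean -11.6.

-11.6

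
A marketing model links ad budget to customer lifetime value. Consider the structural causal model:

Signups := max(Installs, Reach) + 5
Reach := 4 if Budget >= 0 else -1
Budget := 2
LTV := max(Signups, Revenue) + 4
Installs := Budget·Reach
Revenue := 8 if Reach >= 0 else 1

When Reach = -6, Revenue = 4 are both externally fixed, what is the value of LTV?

Setting Reach = -6, Revenue = 4 by intervention discards those variables' equations.
Installs = Budget·Reach  [with Budget=2, Reach=-6]  = -12
Signups = max(Installs, Reach) + 5  [with Installs=-12, Reach=-6]  = -1
LTV = max(Signups, Revenue) + 4  [with Signups=-1, Revenue=4]  = 8

8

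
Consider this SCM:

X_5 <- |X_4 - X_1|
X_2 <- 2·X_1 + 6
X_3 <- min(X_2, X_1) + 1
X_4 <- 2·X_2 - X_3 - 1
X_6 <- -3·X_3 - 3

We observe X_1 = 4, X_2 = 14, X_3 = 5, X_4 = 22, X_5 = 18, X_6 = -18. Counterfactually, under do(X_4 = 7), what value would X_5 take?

Intervening sets X_4 = 7 and removes its equation (X_4 <- 2·X_2 - X_3 - 1).
X_5 = |X_4 - X_1|  [with X_4=7, X_1=4]  = 3

3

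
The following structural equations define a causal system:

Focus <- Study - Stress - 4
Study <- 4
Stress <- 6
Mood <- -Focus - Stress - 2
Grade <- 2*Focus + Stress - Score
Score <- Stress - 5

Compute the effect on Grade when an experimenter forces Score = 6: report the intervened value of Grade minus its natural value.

Under do(Score=6), the mechanism Score <- Stress - 5 is discarded; Score is fixed at 6.
Focus = Study - Stress - 4  [with Study=4, Stress=6]  = -6
Grade = 2*Focus + Stress - Score  [with Focus=-6, Stress=6, Score=6]  = -12
Without intervention: Focus = Study - Stress - 4  [with Study=4, Stress=6]  = -6; Score = Stress - 5  [with Stress=6]  = 1; Grade = 2*Focus + Stress - Score  [with Focus=-6, Stress=6, Score=1]  = -7.
Change = -12 − (-7) = -5.

-5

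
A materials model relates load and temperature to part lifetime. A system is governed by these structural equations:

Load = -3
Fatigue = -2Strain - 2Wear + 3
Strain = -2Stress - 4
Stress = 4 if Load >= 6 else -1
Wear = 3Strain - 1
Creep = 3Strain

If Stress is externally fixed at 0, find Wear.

do(Stress=0) replaces the equation Stress = 4 if Load >= 6 else -1 with the constant Stress = 0.
Strain = -2Stress - 4  [with Stress=0]  = -4
Wear = 3Strain - 1  [with Strain=-4]  = -13

-13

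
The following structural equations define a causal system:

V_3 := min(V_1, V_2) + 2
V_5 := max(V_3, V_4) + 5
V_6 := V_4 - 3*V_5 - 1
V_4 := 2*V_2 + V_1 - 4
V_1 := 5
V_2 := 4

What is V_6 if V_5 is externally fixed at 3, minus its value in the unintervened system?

The intervention breaks the incoming arrows to V_5: V_5 := max(V_3, V_4) + 5 no longer applies, and V_5 = 3.
V_4 = 2*V_2 + V_1 - 4  [with V_2=4, V_1=5]  = 9
V_6 = V_4 - 3*V_5 - 1  [with V_4=9, V_5=3]  = -1
Without intervention: V_3 = min(V_1, V_2) + 2  [with V_1=5, V_2=4]  = 6; V_4 = 2*V_2 + V_1 - 4  [with V_2=4, V_1=5]  = 9; V_5 = max(V_3, V_4) + 5  [with V_3=6, V_4=9]  = 14; V_6 = V_4 - 3*V_5 - 1  [with V_4=9, V_5=14]  = -34.
Change = -1 − (-34) = 33.

33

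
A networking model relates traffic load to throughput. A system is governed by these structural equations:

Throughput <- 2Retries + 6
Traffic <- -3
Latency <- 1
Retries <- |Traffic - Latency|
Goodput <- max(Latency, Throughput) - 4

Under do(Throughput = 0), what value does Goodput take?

Intervening sets Throughput = 0 and removes its equation (Throughput <- 2Retries + 6).
Goodput = max(Latency, Throughput) - 4  [with Latency=1, Throughput=0]  = -3

-3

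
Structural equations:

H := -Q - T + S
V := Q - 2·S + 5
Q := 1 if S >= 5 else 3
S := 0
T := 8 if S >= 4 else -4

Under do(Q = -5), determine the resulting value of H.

do(Q=-5) replaces the equation Q := 1 if S >= 5 else 3 with the constant Q = -5.
T = 8 if S >= 4 else -4  [with S=0]  = -4
H = -Q - T + S  [with Q=-5, T=-4, S=0]  = 9

9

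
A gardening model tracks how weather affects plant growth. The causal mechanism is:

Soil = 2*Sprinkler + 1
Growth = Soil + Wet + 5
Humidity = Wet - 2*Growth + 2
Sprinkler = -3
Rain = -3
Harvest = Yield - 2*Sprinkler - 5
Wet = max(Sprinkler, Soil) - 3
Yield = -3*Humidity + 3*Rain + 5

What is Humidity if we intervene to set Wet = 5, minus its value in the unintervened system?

Under do(Wet=5), the mechanism Wet = max(Sprinkler, Soil) - 3 is discarded; Wet is fixed at 5.
Soil = 2*Sprinkler + 1  [with Sprinkler=-3]  = -5
Growth = Soil + Wet + 5  [with Soil=-5, Wet=5]  = 5
Humidity = Wet - 2*Growth + 2  [with Wet=5, Growth=5]  = -3
Without intervention: Soil = 2*Sprinkler + 1  [with Sprinkler=-3]  = -5; Wet = max(Sprinkler, Soil) - 3  [with Sprinkler=-3, Soil=-5]  = -6; Growth = Soil + Wet + 5  [with Soil=-5, Wet=-6]  = -6; Humidity = Wet - 2*Growth + 2  [with Wet=-6, Growth=-6]  = 8.
Change = -3 − 8 = -11.

-11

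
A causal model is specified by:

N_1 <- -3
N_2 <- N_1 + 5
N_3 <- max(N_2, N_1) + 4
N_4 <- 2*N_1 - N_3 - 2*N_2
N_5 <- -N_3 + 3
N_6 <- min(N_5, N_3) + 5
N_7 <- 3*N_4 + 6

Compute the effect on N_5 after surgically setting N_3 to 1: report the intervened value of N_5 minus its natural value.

5

do(N_3=1) replaces the equation N_3 <- max(N_2, N_1) + 4 with the constant N_3 = 1.
N_5 = -N_3 + 3  [with N_3=1]  = 2
Without intervention: N_2 = N_1 + 5  [with N_1=-3]  = 2; N_3 = max(N_2, N_1) + 4  [with N_2=2, N_1=-3]  = 6; N_5 = -N_3 + 3  [with N_3=6]  = -3.
Change = 2 − (-3) = 5.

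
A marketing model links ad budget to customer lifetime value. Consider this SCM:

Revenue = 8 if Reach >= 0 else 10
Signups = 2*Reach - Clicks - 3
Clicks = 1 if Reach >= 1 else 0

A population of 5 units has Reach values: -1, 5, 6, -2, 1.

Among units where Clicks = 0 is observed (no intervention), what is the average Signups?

Conditioning on Clicks=0 selects the 2 unit(s) with Reach ∈ {-1, -2}. Their Signups values: -5, -7. Mean = -6.

-6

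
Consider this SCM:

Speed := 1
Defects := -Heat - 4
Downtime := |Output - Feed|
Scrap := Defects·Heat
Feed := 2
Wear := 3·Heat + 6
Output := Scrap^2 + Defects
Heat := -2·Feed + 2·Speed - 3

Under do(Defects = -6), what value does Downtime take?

892

do(Defects=-6) replaces the equation Defects := -Heat - 4 with the constant Defects = -6.
Heat = -2·Feed + 2·Speed - 3  [with Feed=2, Speed=1]  = -5
Scrap = Defects·Heat  [with Defects=-6, Heat=-5]  = 30
Output = Scrap^2 + Defects  [with Scrap=30, Defects=-6]  = 894
Downtime = |Output - Feed|  [with Output=894, Feed=2]  = 892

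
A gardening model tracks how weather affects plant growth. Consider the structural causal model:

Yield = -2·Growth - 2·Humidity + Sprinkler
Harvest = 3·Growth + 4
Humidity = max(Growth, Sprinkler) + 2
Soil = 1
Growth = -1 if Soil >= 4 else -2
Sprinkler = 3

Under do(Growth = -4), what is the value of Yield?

do(Growth=-4) replaces the equation Growth = -1 if Soil >= 4 else -2 with the constant Growth = -4.
Humidity = max(Growth, Sprinkler) + 2  [with Growth=-4, Sprinkler=3]  = 5
Yield = -2·Growth - 2·Humidity + Sprinkler  [with Growth=-4, Humidity=5, Sprinkler=3]  = 1

1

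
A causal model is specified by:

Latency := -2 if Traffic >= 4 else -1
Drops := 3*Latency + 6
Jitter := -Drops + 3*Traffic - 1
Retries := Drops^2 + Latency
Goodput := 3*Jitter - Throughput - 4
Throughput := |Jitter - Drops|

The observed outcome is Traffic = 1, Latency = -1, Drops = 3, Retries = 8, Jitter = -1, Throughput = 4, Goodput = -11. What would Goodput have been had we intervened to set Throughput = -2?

Intervening sets Throughput = -2 and removes its equation (Throughput := |Jitter - Drops|).
Latency = -2 if Traffic >= 4 else -1  [with Traffic=1]  = -1
Drops = 3*Latency + 6  [with Latency=-1]  = 3
Jitter = -Drops + 3*Traffic - 1  [with Drops=3, Traffic=1]  = -1
Goodput = 3*Jitter - Throughput - 4  [with Jitter=-1, Throughput=-2]  = -5

-5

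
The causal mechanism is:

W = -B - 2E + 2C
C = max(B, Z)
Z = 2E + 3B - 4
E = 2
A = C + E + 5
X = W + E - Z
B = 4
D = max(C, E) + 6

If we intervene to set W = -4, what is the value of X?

do(W=-4) replaces the equation W = -B - 2E + 2C with the constant W = -4.
Z = 2E + 3B - 4  [with E=2, B=4]  = 12
X = W + E - Z  [with W=-4, E=2, Z=12]  = -14

-14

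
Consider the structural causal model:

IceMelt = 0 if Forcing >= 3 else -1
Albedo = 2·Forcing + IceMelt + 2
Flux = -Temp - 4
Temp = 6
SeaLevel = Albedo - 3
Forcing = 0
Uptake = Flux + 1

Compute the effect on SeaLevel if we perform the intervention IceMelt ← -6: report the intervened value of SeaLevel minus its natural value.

-5

do(IceMelt=-6) replaces the equation IceMelt = 0 if Forcing >= 3 else -1 with the constant IceMelt = -6.
Albedo = 2·Forcing + IceMelt + 2  [with Forcing=0, IceMelt=-6]  = -4
SeaLevel = Albedo - 3  [with Albedo=-4]  = -7
Without intervention: IceMelt = 0 if Forcing >= 3 else -1  [with Forcing=0]  = -1; Albedo = 2·Forcing + IceMelt + 2  [with Forcing=0, IceMelt=-1]  = 1; SeaLevel = Albedo - 3  [with Albedo=1]  = -2.
Change = -7 − (-2) = -5.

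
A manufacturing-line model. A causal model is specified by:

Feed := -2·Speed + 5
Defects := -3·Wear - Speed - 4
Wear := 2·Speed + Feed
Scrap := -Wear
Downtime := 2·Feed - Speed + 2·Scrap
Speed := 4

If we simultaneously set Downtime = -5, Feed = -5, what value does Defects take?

-17

Under do(Downtime = -5, Feed = -5), each intervened variable's structural equation is replaced by its fixed value.
Wear = 2·Speed + Feed  [with Speed=4, Feed=-5]  = 3
Defects = -3·Wear - Speed - 4  [with Wear=3, Speed=4]  = -17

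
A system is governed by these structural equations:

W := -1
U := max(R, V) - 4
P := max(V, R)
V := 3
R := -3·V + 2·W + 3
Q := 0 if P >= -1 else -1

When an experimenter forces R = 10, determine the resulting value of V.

Under do(R=10), the mechanism R := -3·V + 2·W + 3 is discarded; R is fixed at 10.
Since V is not a descendant of the intervened variable, it is unaffected.

3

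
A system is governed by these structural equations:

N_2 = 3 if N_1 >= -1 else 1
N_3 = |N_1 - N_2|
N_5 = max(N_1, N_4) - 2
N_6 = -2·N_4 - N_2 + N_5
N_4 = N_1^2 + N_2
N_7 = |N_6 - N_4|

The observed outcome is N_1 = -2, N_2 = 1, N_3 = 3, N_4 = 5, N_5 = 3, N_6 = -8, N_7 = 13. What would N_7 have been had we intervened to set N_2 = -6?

Under do(N_2=-6), the mechanism N_2 = 3 if N_1 >= -1 else 1 is discarded; N_2 is fixed at -6.
N_4 = N_1^2 + N_2  [with N_1=-2, N_2=-6]  = -2
N_5 = max(N_1, N_4) - 2  [with N_1=-2, N_4=-2]  = -4
N_6 = -2·N_4 - N_2 + N_5  [with N_4=-2, N_2=-6, N_5=-4]  = 6
N_7 = |N_6 - N_4|  [with N_6=6, N_4=-2]  = 8

8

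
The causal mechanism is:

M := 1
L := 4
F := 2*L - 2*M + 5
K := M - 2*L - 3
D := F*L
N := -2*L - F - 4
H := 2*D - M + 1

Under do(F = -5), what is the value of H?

-40

The intervention breaks the incoming arrows to F: F := 2*L - 2*M + 5 no longer applies, and F = -5.
D = F*L  [with F=-5, L=4]  = -20
H = 2*D - M + 1  [with D=-20, M=1]  = -40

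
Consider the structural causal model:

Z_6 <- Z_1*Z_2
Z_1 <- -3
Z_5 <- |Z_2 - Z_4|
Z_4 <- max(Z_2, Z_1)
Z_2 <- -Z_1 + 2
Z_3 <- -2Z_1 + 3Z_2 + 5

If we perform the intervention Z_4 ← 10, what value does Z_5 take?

5

Intervening sets Z_4 = 10 and removes its equation (Z_4 <- max(Z_2, Z_1)).
Z_2 = -Z_1 + 2  [with Z_1=-3]  = 5
Z_5 = |Z_2 - Z_4|  [with Z_2=5, Z_4=10]  = 5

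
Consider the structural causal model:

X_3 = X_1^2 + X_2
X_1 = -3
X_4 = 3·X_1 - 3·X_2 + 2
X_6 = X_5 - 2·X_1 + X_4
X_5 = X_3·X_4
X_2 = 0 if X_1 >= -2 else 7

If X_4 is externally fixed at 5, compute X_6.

Under do(X_4=5), the mechanism X_4 = 3·X_1 - 3·X_2 + 2 is discarded; X_4 is fixed at 5.
X_2 = 0 if X_1 >= -2 else 7  [with X_1=-3]  = 7
X_3 = X_1^2 + X_2  [with X_1=-3, X_2=7]  = 16
X_5 = X_3·X_4  [with X_3=16, X_4=5]  = 80
X_6 = X_5 - 2·X_1 + X_4  [with X_5=80, X_1=-3, X_4=5]  = 91

91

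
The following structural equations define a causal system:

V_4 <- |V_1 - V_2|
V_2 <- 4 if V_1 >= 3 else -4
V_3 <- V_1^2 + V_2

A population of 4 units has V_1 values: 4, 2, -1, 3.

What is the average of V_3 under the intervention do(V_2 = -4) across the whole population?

3.5

do(V_2=-4) breaks V_2's dependence on V_1. With V_2=-4 fixed, V_3 across the units is 12, 0, -3, 5, mean 3.5.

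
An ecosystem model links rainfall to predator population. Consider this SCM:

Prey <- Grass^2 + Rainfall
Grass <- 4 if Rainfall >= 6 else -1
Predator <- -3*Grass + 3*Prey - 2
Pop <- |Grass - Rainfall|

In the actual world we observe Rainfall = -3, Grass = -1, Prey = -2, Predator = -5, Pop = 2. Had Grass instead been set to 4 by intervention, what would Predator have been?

Under do(Grass=4), the mechanism Grass <- 4 if Rainfall >= 6 else -1 is discarded; Grass is fixed at 4.
Prey = Grass^2 + Rainfall  [with Grass=4, Rainfall=-3]  = 13
Predator = -3*Grass + 3*Prey - 2  [with Grass=4, Prey=13]  = 25

25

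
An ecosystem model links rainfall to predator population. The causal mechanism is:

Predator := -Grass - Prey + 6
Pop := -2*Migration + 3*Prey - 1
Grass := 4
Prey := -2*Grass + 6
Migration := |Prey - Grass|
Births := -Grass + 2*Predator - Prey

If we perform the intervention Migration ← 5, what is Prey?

Under do(Migration=5), the mechanism Migration := |Prey - Grass| is discarded; Migration is fixed at 5.
No directed path runs from Migration to Prey, so Prey keeps its natural value.
Prey = -2*Grass + 6  [with Grass=4]  = -2

-2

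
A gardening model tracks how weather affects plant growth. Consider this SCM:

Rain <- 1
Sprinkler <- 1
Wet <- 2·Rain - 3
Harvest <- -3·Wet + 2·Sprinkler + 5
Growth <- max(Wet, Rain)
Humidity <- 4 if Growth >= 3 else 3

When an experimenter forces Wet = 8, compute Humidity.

do(Wet=8) replaces the equation Wet <- 2·Rain - 3 with the constant Wet = 8.
Growth = max(Wet, Rain)  [with Wet=8, Rain=1]  = 8
Humidity = 4 if Growth >= 3 else 3  [with Growth=8]  = 4

4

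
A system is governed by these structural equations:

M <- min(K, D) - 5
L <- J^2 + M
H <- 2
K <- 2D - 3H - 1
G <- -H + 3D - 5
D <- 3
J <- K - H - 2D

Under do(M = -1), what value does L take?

Intervening sets M = -1 and removes its equation (M <- min(K, D) - 5).
K = 2D - 3H - 1  [with D=3, H=2]  = -1
J = K - H - 2D  [with K=-1, H=2, D=3]  = -9
L = J^2 + M  [with J=-9, M=-1]  = 80

80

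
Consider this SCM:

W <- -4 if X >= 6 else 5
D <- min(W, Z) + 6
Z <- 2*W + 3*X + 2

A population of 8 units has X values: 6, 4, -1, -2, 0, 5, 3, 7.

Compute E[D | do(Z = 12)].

Every unit gets Z=12 under the intervention. D values become 2, 11, 11, 11, 11, 11, 11, 2; E[D|do(Z=12)] = 8.75.

8.75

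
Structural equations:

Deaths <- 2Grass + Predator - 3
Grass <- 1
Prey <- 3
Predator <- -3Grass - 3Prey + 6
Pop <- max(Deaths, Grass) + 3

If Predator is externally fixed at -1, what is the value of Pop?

4

do(Predator=-1) replaces the equation Predator <- -3Grass - 3Prey + 6 with the constant Predator = -1.
Deaths = 2Grass + Predator - 3  [with Grass=1, Predator=-1]  = -2
Pop = max(Deaths, Grass) + 3  [with Deaths=-2, Grass=1]  = 4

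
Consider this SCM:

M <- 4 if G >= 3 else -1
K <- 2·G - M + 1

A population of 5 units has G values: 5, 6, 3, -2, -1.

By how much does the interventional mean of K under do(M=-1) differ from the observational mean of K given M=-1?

do(M=-1) breaks M's dependence on G. With M=-1 fixed, K across the units is 12, 14, 8, -2, 0, mean 6.4.
E[K|M=-1] averages over only the 2 units with M=-1 (G = -2, -1): K = -2, 0, mean -1.
Difference = 6.4 − (-1) = 7.4.

7.4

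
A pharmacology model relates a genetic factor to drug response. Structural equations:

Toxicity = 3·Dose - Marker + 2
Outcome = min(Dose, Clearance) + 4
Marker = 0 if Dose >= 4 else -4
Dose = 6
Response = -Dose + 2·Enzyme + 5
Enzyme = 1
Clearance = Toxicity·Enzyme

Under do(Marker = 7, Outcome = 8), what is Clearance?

13

Under do(Marker = 7, Outcome = 8), each intervened variable's structural equation is replaced by its fixed value.
Toxicity = 3·Dose - Marker + 2  [with Dose=6, Marker=7]  = 13
Clearance = Toxicity·Enzyme  [with Toxicity=13, Enzyme=1]  = 13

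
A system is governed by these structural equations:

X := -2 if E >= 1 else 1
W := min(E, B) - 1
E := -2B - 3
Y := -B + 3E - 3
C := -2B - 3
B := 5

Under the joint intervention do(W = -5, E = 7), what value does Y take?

13

Setting W = -5, E = 7 by intervention discards those variables' equations.
Y = -B + 3E - 3  [with B=5, E=7]  = 13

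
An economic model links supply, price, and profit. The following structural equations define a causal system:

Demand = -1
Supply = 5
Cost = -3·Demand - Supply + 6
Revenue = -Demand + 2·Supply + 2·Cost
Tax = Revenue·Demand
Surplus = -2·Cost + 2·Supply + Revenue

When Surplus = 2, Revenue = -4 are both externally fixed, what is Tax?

4

Setting Surplus = 2, Revenue = -4 by intervention discards those variables' equations.
Tax = Revenue·Demand  [with Revenue=-4, Demand=-1]  = 4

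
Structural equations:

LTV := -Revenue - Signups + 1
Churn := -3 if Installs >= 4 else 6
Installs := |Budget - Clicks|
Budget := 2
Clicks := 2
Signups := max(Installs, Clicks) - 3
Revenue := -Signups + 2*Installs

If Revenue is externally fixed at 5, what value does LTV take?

-3

Intervening sets Revenue = 5 and removes its equation (Revenue := -Signups + 2*Installs).
Installs = |Budget - Clicks|  [with Budget=2, Clicks=2]  = 0
Signups = max(Installs, Clicks) - 3  [with Installs=0, Clicks=2]  = -1
LTV = -Revenue - Signups + 1  [with Revenue=5, Signups=-1]  = -3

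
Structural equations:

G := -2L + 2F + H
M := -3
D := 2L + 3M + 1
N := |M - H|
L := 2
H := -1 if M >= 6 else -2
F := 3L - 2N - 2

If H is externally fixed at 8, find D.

-4

do(H=8) replaces the equation H := -1 if M >= 6 else -2 with the constant H = 8.
D is not downstream of the intervention, so its value is determined by the original equations.
D = 2L + 3M + 1  [with L=2, M=-3]  = -4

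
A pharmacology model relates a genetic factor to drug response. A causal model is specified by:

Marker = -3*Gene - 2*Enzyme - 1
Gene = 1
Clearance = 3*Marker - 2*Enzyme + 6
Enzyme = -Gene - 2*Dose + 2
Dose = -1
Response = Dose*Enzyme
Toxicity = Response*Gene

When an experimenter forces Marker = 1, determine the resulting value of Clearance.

The intervention breaks the incoming arrows to Marker: Marker = -3*Gene - 2*Enzyme - 1 no longer applies, and Marker = 1.
Enzyme = -Gene - 2*Dose + 2  [with Gene=1, Dose=-1]  = 3
Clearance = 3*Marker - 2*Enzyme + 6  [with Marker=1, Enzyme=3]  = 3

3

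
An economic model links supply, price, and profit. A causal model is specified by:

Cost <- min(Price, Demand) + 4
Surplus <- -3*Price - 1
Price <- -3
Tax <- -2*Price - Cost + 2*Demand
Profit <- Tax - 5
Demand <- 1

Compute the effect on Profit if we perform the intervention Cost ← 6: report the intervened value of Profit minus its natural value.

-5

do(Cost=6) replaces the equation Cost <- min(Price, Demand) + 4 with the constant Cost = 6.
Tax = -2*Price - Cost + 2*Demand  [with Price=-3, Cost=6, Demand=1]  = 2
Profit = Tax - 5  [with Tax=2]  = -3
Without intervention: Cost = min(Price, Demand) + 4  [with Price=-3, Demand=1]  = 1; Tax = -2*Price - Cost + 2*Demand  [with Price=-3, Cost=1, Demand=1]  = 7; Profit = Tax - 5  [with Tax=7]  = 2.
Change = -3 − 2 = -5.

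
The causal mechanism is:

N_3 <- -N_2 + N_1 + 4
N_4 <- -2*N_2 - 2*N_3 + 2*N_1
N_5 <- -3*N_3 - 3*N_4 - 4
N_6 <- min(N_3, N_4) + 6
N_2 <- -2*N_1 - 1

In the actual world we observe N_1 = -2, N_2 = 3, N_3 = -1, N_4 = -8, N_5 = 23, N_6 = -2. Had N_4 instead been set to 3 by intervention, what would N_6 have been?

Under do(N_4=3), the mechanism N_4 <- -2*N_2 - 2*N_3 + 2*N_1 is discarded; N_4 is fixed at 3.
N_2 = -2*N_1 - 1  [with N_1=-2]  = 3
N_3 = -N_2 + N_1 + 4  [with N_2=3, N_1=-2]  = -1
N_6 = min(N_3, N_4) + 6  [with N_3=-1, N_4=3]  = 5

5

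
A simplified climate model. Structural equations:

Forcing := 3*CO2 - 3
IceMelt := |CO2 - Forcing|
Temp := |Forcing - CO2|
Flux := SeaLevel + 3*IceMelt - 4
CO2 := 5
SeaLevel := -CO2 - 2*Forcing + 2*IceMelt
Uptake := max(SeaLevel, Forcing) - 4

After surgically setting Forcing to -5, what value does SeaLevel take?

do(Forcing=-5) replaces the equation Forcing := 3*CO2 - 3 with the constant Forcing = -5.
IceMelt = |CO2 - Forcing|  [with CO2=5, Forcing=-5]  = 10
SeaLevel = -CO2 - 2*Forcing + 2*IceMelt  [with CO2=5, Forcing=-5, IceMelt=10]  = 25

25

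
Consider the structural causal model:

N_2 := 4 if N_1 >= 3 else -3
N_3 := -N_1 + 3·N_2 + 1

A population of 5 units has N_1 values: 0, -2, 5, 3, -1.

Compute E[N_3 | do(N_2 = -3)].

Every unit gets N_2=-3 under the intervention. N_3 values become -8, -6, -13, -11, -7; E[N_3|do(N_2=-3)] = -9.

-9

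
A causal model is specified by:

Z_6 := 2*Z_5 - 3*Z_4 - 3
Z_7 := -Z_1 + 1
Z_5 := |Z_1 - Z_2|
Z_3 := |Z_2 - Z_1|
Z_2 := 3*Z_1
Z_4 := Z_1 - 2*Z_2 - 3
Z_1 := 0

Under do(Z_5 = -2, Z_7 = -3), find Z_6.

2

Under do(Z_5 = -2, Z_7 = -3), each intervened variable's structural equation is replaced by its fixed value.
Z_2 = 3*Z_1  [with Z_1=0]  = 0
Z_4 = Z_1 - 2*Z_2 - 3  [with Z_1=0, Z_2=0]  = -3
Z_6 = 2*Z_5 - 3*Z_4 - 3  [with Z_5=-2, Z_4=-3]  = 2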